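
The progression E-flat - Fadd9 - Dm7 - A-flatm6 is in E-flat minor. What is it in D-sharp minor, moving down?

D# E#add9 C##m7 G#m6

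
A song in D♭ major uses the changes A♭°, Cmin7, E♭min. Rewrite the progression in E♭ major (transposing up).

Bb° Dmin7 Fmin

D♭ major up to E♭ major is a major second; each chord root moves by that interval while the quality stays the same.
A♭°: root A♭ up a major second → Bb, giving Bb°.
Cmin7: root C up a major second → D, giving Dmin7.
E♭min: root E♭ up a major second → F, giving Fmin.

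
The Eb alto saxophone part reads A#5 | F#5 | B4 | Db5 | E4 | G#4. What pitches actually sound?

C#5 A4 D4 Fb4 G3 B3

Written C4 on the Eb alto saxophone sounds as Eb3, a major sixth lower; apply that shift to every note.
A#5 becomes C#5
F#5 becomes A4
B4 becomes D4
Db5 becomes Fb4
E4 becomes G3
G#4 becomes B3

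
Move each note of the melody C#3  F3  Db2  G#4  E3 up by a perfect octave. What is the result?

C#4 F4 Db3 G#5 E4

C#3 up a perfect octave is C#4.
A perfect octave up from F3 gives F4.
Db2 up a perfect octave is Db3.
A perfect octave up from G#4 gives G#5.
E3 up a perfect octave is E4.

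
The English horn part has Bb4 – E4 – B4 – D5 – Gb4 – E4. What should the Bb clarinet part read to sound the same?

First find concert pitch: the English horn sounds a perfect fifth below written, so Bb4 E4 B4 D5 Gb4 E4 sounds Eb4 A3 E4 G4 Cb4 A3.
Then write for Bb clarinet: it sounds a major second below written, so the part must be a major second above concert.
Eb4 → F4
A3 → B3
E4 → F#4
G4 → A4
Cb4 → Db4
A3 → B3

F4 B3 F#4 A4 Db4 B3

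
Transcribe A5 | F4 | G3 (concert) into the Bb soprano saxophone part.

The Bb soprano saxophone sounds a major second below written, so the written part must be a major second above concert — transpose each note up.
A5 becomes B5
F4 becomes G4
G3 becomes A3

B5 G4 A3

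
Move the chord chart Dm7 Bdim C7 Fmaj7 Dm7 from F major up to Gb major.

F major up to Gb major is a minor second; each chord root moves by that interval while the quality stays the same.
Dm7: root D up a minor second → Eb, giving Ebm7.
Bdim: root B up a minor second → C, giving Cdim.
C7: root C up a minor second → Db, giving Db7.
Fmaj7: root F up a minor second → Gb, giving Gbmaj7.
Dm7: root D up a minor second → Eb, giving Ebm7.

Ebm7 Cdim Db7 Gbmaj7 Ebm7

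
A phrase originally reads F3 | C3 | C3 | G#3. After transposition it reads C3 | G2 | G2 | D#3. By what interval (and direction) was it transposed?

down a perfect fourth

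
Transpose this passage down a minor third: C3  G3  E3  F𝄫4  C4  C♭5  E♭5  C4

A2 E3 C#3 Dbb4 A3 Ab4 C5 A3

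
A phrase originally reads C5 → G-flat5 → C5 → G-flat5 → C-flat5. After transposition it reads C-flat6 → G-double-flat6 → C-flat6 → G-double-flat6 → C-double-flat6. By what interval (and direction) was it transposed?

Take the first pair: C5 → Cb6. C to C spans 8 letter names, so the interval is some kind of octave.
C5 to Cb6 is 11 semitones, which makes it a diminished octave; the second version is higher, so the direction is up.
Checking another pair — Cb5 → Cbb6 — gives the same interval.

up a diminished octave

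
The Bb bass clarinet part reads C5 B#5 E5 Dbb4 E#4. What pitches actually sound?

Bb3 A#4 D4 Cbb3 D#3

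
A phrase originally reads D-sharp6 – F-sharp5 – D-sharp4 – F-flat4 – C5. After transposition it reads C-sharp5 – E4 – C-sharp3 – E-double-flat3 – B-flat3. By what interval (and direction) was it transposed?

down a major ninth

Take the first pair: D#6 → C#5. D to C spans 9 letter names, so the interval is some kind of ninth.
C#5 to D#6 is 14 semitones, which makes it a major ninth; the second version is lower, so the direction is down.
Checking another pair — C5 → Bb3 — gives the same interval.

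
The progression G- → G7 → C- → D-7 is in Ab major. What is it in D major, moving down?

C#- C#7 F#- G#-7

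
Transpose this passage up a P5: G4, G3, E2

D5 D4 B2

G4 up a perfect fifth is D5.
G3: a fifth up reaches D, and 7 semitones makes it D4.
E2: a fifth up reaches B, and 7 semitones makes it B2.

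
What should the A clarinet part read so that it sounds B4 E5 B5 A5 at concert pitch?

The A clarinet sounds a minor third below written, so the written part must be a minor third above concert — transpose each note up.
B4 -> D5
E5 -> G5
B5 -> D6
A5 -> C6

D5 G5 D6 C6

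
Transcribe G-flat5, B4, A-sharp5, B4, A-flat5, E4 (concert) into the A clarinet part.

Bbb5 D5 C#6 D5 Cb6 G4

Written C4 sounds as A3 on the A clarinet, so concert pitches are written a minor third up.
Gb5 → Bbb5
B4 → D5
A#5 → C#6
B4 → D5
Ab5 → Cb6
E4 → G4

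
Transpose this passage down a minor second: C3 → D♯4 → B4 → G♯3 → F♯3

B2 C##4 A#4 F##3 E#3

C3 becomes B2
D#4 becomes C##4
B4 becomes A#4
G#3 becomes F##3
F#3 becomes E#3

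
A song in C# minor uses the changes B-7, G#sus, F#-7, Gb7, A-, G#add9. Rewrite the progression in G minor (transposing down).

C# minor down to G minor is an augmented fourth; each chord root moves by that interval while the quality stays the same.
B-7: root B down an augmented fourth → F, giving F-7.
G#sus: root G# down an augmented fourth → D, giving Dsus.
F#-7: root F# down an augmented fourth → C, giving C-7.
Gb7: root Gb down an augmented fourth → Dbb, giving Dbb7.
A-: root A down an augmented fourth → Eb, giving Eb-.
G#add9: root G# down an augmented fourth → D, giving Dadd9.

F-7 Dsus C-7 Dbb7 Eb- Dadd9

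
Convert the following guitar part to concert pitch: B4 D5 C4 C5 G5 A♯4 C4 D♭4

The guitar sounds a perfect octave below written, so transpose each written note down a perfect octave.
B4 -> B3
D5 -> D4
C4 -> C3
C5 -> C4
G5 -> G4
A#4 -> A#3
C4 -> C3
Db4 -> Db3

B3 D4 C3 C4 G4 A#3 C3 Db3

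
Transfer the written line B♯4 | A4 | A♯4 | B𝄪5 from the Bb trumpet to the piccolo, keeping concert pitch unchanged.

A#3 G3 G#3 A##4

First find concert pitch: the Bb trumpet sounds a major second below written, so B♯4 A4 A♯4 B𝄪5 sounds A#4 G4 G#4 A##5.
Then write for piccolo: it sounds a perfect octave above written, so the part must be a perfect octave below concert.
A#4 → A#3
G4 → G3
G#4 → G#3
A##5 → A##4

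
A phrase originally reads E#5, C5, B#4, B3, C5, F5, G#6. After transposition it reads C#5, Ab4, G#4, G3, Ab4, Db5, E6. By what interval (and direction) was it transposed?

Take the first pair: E#5 → C#5. E to C spans 3 letter names, so the interval is some kind of third.
C#5 to E#5 is 4 semitones, which makes it a major third; the second version is lower, so the direction is down.
Checking another pair — G#6 → E6 — gives the same interval.

down a major third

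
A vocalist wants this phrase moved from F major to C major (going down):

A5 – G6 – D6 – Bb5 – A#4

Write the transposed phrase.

E5 D6 A5 F5 E#4

F major to C major down is a perfect fourth, so every note moves down by that interval.
A5 gives E5
G6 gives D6
D6 gives A5
Bb5 gives F5
A#4 gives E#4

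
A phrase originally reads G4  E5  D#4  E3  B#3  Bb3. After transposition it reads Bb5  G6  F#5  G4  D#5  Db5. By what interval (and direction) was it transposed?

up a minor tenth

From G4 to Bb5 is 10 letter names — a tenth of some quality.
G4 to Bb5 is 15 semitones, which makes it a minor tenth; the second version is higher, so the direction is up.
Checking another pair — Bb3 → Db5 — gives the same interval.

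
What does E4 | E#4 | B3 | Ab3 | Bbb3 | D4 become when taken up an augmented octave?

E#5 E##5 B#4 A4 Bb4 D#5

E4 → E#5
E#4 → E##5
B3 → B#4
Ab3 → A4
Bbb3 → Bb4
D4 → D#5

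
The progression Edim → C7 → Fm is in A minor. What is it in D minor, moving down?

A minor down to D minor is a perfect fifth; each chord root moves by that interval while the quality stays the same.
Edim: root E down a perfect fifth → A, giving Adim.
C7: root C down a perfect fifth → F, giving F7.
Fm: root F down a perfect fifth → Bb, giving Bbm.

Adim F7 Bbm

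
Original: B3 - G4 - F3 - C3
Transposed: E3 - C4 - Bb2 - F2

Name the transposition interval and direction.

Take the first pair: B3 → E3. B to E spans 5 letter names, so the interval is some kind of fifth.
E3 to B3 is 7 semitones, which makes it a perfect fifth; the second version is lower, so the direction is down.
Checking another pair — C3 → F2 — gives the same interval.

down a perfect fifth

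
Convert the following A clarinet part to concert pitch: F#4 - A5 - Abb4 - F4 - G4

D#4 F#5 Fb4 D4 E4

Written C4 on the A clarinet sounds as A3, a minor third lower; apply that shift to every note.
F#4 → D#4
A5 → F#5
Abb4 → Fb4
F4 → D4
G4 → E4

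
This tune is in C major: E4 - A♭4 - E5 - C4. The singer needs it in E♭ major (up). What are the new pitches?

G4 Cb5 G5 Eb4

From C up to E♭ is a minor third; apply that to each pitch.
E4 → G4
Ab4 → Cb5
E5 → G5
C4 → Eb4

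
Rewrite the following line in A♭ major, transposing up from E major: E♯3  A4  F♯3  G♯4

E major to A♭ major up is a diminished fourth, so every note moves up by that interval.
E#3 -> A3
A4 -> Db5
F#3 -> Bb3
G#4 -> C5

A3 Db5 Bb3 C5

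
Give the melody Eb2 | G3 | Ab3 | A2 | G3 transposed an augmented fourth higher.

A2 C#4 D4 D#3 C#4

Eb2 to A2
G3 to C#4
Ab3 to D4
A2 to D#3
G3 to C#4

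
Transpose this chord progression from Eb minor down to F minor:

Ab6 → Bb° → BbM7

Eb minor down to F minor is a minor seventh; each chord root moves by that interval while the quality stays the same.
Ab6: root Ab down a minor seventh → Bb, giving Bb6.
Bb°: root Bb down a minor seventh → C, giving C°.
BbM7: root Bb down a minor seventh → C, giving CM7.

Bb6 C° CM7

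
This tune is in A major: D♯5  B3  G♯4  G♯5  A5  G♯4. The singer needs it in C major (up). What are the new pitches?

From A up to C is a minor third; apply that to each pitch.
D#5 → F#5
B3 → D4
G#4 → B4
G#5 → B5
A5 → C6
G#4 → B4

F#5 D4 B4 B5 C6 B4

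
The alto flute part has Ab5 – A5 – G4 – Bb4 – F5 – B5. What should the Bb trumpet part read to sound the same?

First find concert pitch: the alto flute sounds a perfect fourth below written, so Ab5 A5 G4 Bb4 F5 B5 sounds Eb5 E5 D4 F4 C5 F#5.
Then write for Bb trumpet: it sounds a major second below written, so the part must be a major second above concert.
Eb5 → F5
E5 → F#5
D4 → E4
F4 → G4
C5 → D5
F#5 → G#5

F5 F#5 E4 G4 D5 G#5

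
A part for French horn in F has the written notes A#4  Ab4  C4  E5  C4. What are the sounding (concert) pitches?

Written C4 on the French horn in F sounds as F3, a perfect fifth lower; apply that shift to every note.
A#4 to D#4
Ab4 to Db4
C4 to F3
E5 to A4
C4 to F3

D#4 Db4 F3 A4 F3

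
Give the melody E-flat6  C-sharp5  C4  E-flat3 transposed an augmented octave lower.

Ebb5 C4 Cb3 Ebb2

Eb6 -> Ebb5
C#5 -> C4
C4 -> Cb3
Eb3 -> Ebb2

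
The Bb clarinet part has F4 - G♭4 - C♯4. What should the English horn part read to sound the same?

Bb4 Cb5 F#4

First find concert pitch: the Bb clarinet sounds a major second below written, so F4 G♭4 C♯4 sounds Eb4 Fb4 B3.
Then write for English horn: it sounds a perfect fifth below written, so the part must be a perfect fifth above concert.
Eb4 → Bb4
Fb4 → Cb5
B3 → F#4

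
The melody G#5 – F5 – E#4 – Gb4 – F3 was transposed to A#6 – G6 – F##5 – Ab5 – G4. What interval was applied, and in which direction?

up a major ninth

From G#5 to A#6 is 9 letter names — a ninth of some quality.
G#5 to A#6 is 14 semitones, which makes it a major ninth; the second version is higher, so the direction is up.
Checking another pair — F3 → G4 — gives the same interval.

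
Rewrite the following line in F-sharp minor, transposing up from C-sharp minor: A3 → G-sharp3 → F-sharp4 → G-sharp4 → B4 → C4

C-sharp minor to F-sharp minor up is a perfect fourth, so every note moves up by that interval.
A3 to D4
G#3 to C#4
F#4 to B4
G#4 to C#5
B4 to E5
C4 to F4

D4 C#4 B4 C#5 E5 F4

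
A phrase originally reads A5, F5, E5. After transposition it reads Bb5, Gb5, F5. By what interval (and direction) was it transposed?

From A5 to Bb5 is 2 letter names — a second of some quality.
A5 to Bb5 is 1 semitone, which makes it a minor second; the second version is higher, so the direction is up.
Checking another pair — E5 → F5 — gives the same interval.

up a minor second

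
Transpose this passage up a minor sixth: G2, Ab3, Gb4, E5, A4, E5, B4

Eb3 Fb4 Ebb5 C6 F5 C6 G5

G2 -> Eb3
Ab3 -> Fb4
Gb4 -> Ebb5
E5 -> C6
A4 -> F5
E5 -> C6
B4 -> G5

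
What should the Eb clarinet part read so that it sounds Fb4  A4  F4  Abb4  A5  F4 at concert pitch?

The Eb clarinet sounds a minor third above written, so the written part must be a minor third below concert — transpose each note down.
Fb4 gives Db4
A4 gives F#4
F4 gives D4
Abb4 gives Fb4
A5 gives F#5
F4 gives D4

Db4 F#4 D4 Fb4 F#5 D4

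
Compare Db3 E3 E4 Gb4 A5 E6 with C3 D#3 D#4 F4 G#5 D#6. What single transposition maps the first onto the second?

From Db3 to C3 is 2 letter names — a second of some quality.
C3 to Db3 is 1 semitone, which makes it a minor second; the second version is lower, so the direction is down.
Checking another pair — E6 → D#6 — gives the same interval.

down a minor second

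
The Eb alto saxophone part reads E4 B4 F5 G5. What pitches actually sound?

Written C4 on the Eb alto saxophone sounds as Eb3, a major sixth lower; apply that shift to every note.
E4 → G3
B4 → D4
F5 → Ab4
G5 → Bb4

G3 D4 Ab4 Bb4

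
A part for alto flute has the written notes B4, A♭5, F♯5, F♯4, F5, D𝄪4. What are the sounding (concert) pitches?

Written C4 on the alto flute sounds as G3, a perfect fourth lower; apply that shift to every note.
B4 gives F#4
Ab5 gives Eb5
F#5 gives C#5
F#4 gives C#4
F5 gives C5
D##4 gives A##3

F#4 Eb5 C#5 C#4 C5 A##3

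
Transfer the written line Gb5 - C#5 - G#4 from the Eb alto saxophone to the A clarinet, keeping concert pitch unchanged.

Dbb5 G4 D4

First find concert pitch: the Eb alto saxophone sounds a major sixth below written, so Gb5 C#5 G#4 sounds Bbb4 E4 B3.
Then write for A clarinet: it sounds a minor third below written, so the part must be a minor third above concert.
Bbb4 → Dbb5
E4 → G4
B3 → D4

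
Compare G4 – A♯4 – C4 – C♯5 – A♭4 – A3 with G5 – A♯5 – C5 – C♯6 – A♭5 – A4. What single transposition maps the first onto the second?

From G4 to G5 is 8 letter names — an octave of some quality.
G4 to G5 is 12 semitones, which makes it a perfect octave; the second version is higher, so the direction is up.
Checking another pair — A3 → A4 — gives the same interval.

up a perfect octave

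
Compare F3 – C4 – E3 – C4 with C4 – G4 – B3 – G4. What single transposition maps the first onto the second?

up a perfect fifth

From F3 to C4 is 5 letter names — a fifth of some quality.
F3 to C4 is 7 semitones, which makes it a perfect fifth; the second version is higher, so the direction is up.
Checking another pair — C4 → G4 — gives the same interval.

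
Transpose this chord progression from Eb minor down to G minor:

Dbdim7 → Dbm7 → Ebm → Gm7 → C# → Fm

Fdim7 Fm7 Gm Bm7 E# Am

Eb minor down to G minor is a minor sixth; each chord root moves by that interval while the quality stays the same.
Dbdim7: root Db down a minor sixth → F, giving Fdim7.
Dbm7: root Db down a minor sixth → F, giving Fm7.
Ebm: root Eb down a minor sixth → G, giving Gm.
Gm7: root G down a minor sixth → B, giving Bm7.
C#: root C# down a minor sixth → E#, giving E#.
Fm: root F down a minor sixth → A, giving Am.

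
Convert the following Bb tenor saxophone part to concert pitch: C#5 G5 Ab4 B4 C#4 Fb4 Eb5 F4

B3 F4 Gb3 A3 B2 Ebb3 Db4 Eb3

The Bb tenor saxophone sounds a major ninth below written, so transpose each written note down a major ninth.
C#5 to B3
G5 to F4
Ab4 to Gb3
B4 to A3
C#4 to B2
Fb4 to Ebb3
Eb5 to Db4
F4 to Eb3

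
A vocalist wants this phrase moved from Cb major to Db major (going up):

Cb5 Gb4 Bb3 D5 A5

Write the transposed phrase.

Db5 Ab4 C4 E5 B5

Cb major to Db major up is a major second, so every note moves up by that interval.
Cb5 -> Db5
Gb4 -> Ab4
Bb3 -> C4
D5 -> E5
A5 -> B5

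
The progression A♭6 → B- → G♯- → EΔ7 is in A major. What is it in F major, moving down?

A major down to F major is a major third; each chord root moves by that interval while the quality stays the same.
A♭6: root A♭ down a major third → Fb, giving Fb6.
B-: root B down a major third → G, giving G-.
G♯-: root G♯ down a major third → E, giving E-.
EΔ7: root E down a major third → C, giving CΔ7.

Fb6 G- E- CΔ7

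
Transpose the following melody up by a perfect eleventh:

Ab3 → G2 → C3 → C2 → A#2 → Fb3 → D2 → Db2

Ab3 up a perfect eleventh is Db5.
G2: an eleventh up reaches C, and 17 semitones makes it C4.
C3: an eleventh up reaches F, and 17 semitones makes it F4.
C2 up a perfect eleventh is F3.
A#2: an eleventh up reaches D, and 17 semitones makes it D#4.
Fb3 up a perfect eleventh is Bbb4.
D2 up a perfect eleventh is G3.
Db2 up a perfect eleventh is Gb3.

Db5 C4 F4 F3 D#4 Bbb4 G3 Gb3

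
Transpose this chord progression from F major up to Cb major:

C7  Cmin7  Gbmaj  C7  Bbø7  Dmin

Gb7 Gbmin7 Dbbmaj Gb7 Fbø7 Abmin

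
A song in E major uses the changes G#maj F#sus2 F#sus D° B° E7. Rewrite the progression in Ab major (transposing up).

E major up to Ab major is a diminished fourth; each chord root moves by that interval while the quality stays the same.
G#maj: root G# up a diminished fourth → C, giving Cmaj.
F#sus2: root F# up a diminished fourth → Bb, giving Bbsus2.
F#sus: root F# up a diminished fourth → Bb, giving Bbsus.
D°: root D up a diminished fourth → Gb, giving Gb°.
B°: root B up a diminished fourth → Eb, giving Eb°.
E7: root E up a diminished fourth → Ab, giving Ab7.

Cmaj Bbsus2 Bbsus Gb° Eb° Ab7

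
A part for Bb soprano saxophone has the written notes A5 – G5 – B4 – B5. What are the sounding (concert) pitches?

G5 F5 A4 A5

The Bb soprano saxophone sounds a major second below written, so transpose each written note down a major second.
A5 gives G5
G5 gives F5
B4 gives A4
B5 gives A5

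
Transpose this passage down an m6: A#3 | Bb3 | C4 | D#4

C##3 D3 E3 F##3

A#3 down a minor sixth is C##3.
Bb3 down a minor sixth is D3.
C4: a sixth down reaches E, and 8 semitones makes it E3.
A minor sixth down from D#4 gives F##3.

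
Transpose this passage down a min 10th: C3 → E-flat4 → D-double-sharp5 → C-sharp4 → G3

A1 C3 B##3 A#2 E2

C3 to A1
Eb4 to C3
D##5 to B##3
C#4 to A#2
G3 to E2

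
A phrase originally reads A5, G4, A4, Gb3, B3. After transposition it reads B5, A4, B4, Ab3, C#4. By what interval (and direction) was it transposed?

up a major second

Take the first pair: A5 → B5. A to B spans 2 letter names, so the interval is some kind of second.
A5 to B5 is 2 semitones, which makes it a major second; the second version is higher, so the direction is up.
Checking another pair — B3 → C#4 — gives the same interval.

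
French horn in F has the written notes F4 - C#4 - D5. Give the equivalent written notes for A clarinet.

Db4 A3 Bb4

First find concert pitch: the French horn in F sounds a perfect fifth below written, so F4 C#4 D5 sounds Bb3 F#3 G4.
Then write for A clarinet: it sounds a minor third below written, so the part must be a minor third above concert.
Bb3 → Db4
F#3 → A3
G4 → Bb4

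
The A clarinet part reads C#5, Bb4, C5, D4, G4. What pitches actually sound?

Written C4 on the A clarinet sounds as A3, a minor third lower; apply that shift to every note.
C#5 to A#4
Bb4 to G4
C5 to A4
D4 to B3
G4 to E4

A#4 G4 A4 B3 E4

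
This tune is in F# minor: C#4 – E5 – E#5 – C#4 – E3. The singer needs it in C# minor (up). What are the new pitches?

G#4 B5 B#5 G#4 B3

From F# up to C# is a perfect fifth; apply that to each pitch.
C#4 becomes G#4
E5 becomes B5
E#5 becomes B#5
C#4 becomes G#4
E3 becomes B3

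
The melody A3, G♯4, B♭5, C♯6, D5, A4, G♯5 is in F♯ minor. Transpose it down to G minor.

From F♯ down to G is a major seventh; apply that to each pitch.
A3 becomes Bb2
G#4 becomes A3
Bb5 becomes Cb5
C#6 becomes D5
D5 becomes Eb4
A4 becomes Bb3
G#5 becomes A4

Bb2 A3 Cb5 D5 Eb4 Bb3 A4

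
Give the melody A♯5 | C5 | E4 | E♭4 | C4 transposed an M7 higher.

G##6 B5 D#5 D5 B4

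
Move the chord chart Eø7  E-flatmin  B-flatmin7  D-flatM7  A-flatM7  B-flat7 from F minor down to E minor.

F minor down to E minor is a minor second; each chord root moves by that interval while the quality stays the same.
Eø7: root E down a minor second → D#, giving D#ø7.
E-flatmin: root E-flat down a minor second → D, giving Dmin.
B-flatmin7: root B-flat down a minor second → A, giving Amin7.
D-flatM7: root D-flat down a minor second → C, giving CM7.
A-flatM7: root A-flat down a minor second → G, giving GM7.
B-flat7: root B-flat down a minor second → A, giving A7.

D#ø7 Dmin Amin7 CM7 GM7 A7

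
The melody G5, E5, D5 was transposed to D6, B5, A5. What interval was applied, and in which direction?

up a perfect fifth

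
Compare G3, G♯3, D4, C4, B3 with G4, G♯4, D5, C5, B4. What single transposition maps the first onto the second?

up a perfect octave

Take the first pair: G3 → G4. G to G spans 8 letter names, so the interval is some kind of octave.
G3 to G4 is 12 semitones, which makes it a perfect octave; the second version is higher, so the direction is up.
Checking another pair — B3 → B4 — gives the same interval.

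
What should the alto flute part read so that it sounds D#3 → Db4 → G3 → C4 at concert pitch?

G#3 Gb4 C4 F4

The alto flute sounds a perfect fourth below written, so the written part must be a perfect fourth above concert — transpose each note up.
D#3 gives G#3
Db4 gives Gb4
G3 gives C4
C4 gives F4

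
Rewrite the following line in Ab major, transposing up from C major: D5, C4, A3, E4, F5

Bb5 Ab4 F4 C5 Db6

From C up to Ab is a minor sixth; apply that to each pitch.
D5 → Bb5
C4 → Ab4
A3 → F4
E4 → C5
F5 → Db6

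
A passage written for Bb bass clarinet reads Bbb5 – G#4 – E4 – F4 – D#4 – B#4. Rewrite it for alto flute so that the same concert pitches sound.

Dbb5 B3 G3 Ab3 F#3 D#4

First find concert pitch: the Bb bass clarinet sounds a major ninth below written, so Bbb5 G#4 E4 F4 D#4 B#4 sounds Abb4 F#3 D3 Eb3 C#3 A#3.
Then write for alto flute: it sounds a perfect fourth below written, so the part must be a perfect fourth above concert.
Abb4 → Dbb5
F#3 → B3
D3 → G3
Eb3 → Ab3
C#3 → F#3
A#3 → D#4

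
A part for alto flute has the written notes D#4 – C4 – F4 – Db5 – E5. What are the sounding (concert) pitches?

A#3 G3 C4 Ab4 B4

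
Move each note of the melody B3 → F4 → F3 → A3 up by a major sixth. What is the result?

G#4 D5 D4 F#4

B3 up a major sixth is G#4.
F4 up a major sixth is D5.
F3 up a major sixth is D4.
A major sixth up from A3 gives F#4.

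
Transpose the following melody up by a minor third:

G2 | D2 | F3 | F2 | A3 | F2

Bb2 F2 Ab3 Ab2 C4 Ab2

G2: a third up reaches B, and 3 semitones makes it Bb2.
A minor third up from D2 gives F2.
F3 up a minor third is Ab3.
A minor third up from F2 gives Ab2.
A3 up a minor third is C4.
F2: a third up reaches A, and 3 semitones makes it Ab2.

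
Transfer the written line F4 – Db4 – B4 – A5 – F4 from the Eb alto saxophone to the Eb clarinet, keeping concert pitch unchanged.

F3 Db3 B3 A4 F3

First find concert pitch: the Eb alto saxophone sounds a major sixth below written, so F4 Db4 B4 A5 F4 sounds Ab3 Fb3 D4 C5 Ab3.
Then write for Eb clarinet: it sounds a minor third above written, so the part must be a minor third below concert.
Ab3 → F3
Fb3 → Db3
D4 → B3
C5 → A4
Ab3 → F3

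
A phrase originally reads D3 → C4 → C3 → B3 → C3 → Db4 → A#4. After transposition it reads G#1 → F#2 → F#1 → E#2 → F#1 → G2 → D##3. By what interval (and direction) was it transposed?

Take the first pair: D3 → G#1. D to G spans 12 letter names, so the interval is some kind of twelfth.
G#1 to D3 is 18 semitones, which makes it a diminished twelfth; the second version is lower, so the direction is down.
Checking another pair — A#4 → D##3 — gives the same interval.

down a diminished twelfth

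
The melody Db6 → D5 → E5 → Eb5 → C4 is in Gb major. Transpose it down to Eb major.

Gb major to Eb major down is a minor third, so every note moves down by that interval.
Db6 -> Bb5
D5 -> B4
E5 -> C#5
Eb5 -> C5
C4 -> A3

Bb5 B4 C#5 C5 A3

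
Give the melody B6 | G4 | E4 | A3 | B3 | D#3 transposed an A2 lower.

Ab6 Fb4 Db4 Gb3 Ab3 C3

B6 -> Ab6
G4 -> Fb4
E4 -> Db4
A3 -> Gb3
B3 -> Ab3
D#3 -> C3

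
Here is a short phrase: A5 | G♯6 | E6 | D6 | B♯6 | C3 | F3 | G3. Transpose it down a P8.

A4 G#5 E5 D5 B#5 C2 F2 G2

A perfect octave down from A5 gives A4.
A perfect octave down from G#6 gives G#5.
E6 down a perfect octave is E5.
A perfect octave down from D6 gives D5.
B#6 down a perfect octave is B#5.
A perfect octave down from C3 gives C2.
A perfect octave down from F3 gives F2.
A perfect octave down from G3 gives G2.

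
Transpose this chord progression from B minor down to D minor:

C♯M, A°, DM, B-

B minor down to D minor is a major sixth; each chord root moves by that interval while the quality stays the same.
C♯M: root C♯ down a major sixth → E, giving EM.
A°: root A down a major sixth → C, giving C°.
DM: root D down a major sixth → F, giving FM.
B-: root B down a major sixth → D, giving D-.

EM C° FM D-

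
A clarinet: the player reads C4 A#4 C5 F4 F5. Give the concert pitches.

A3 F##4 A4 D4 D5

The A clarinet sounds a minor third below written, so transpose each written note down a minor third.
C4 to A3
A#4 to F##4
C5 to A4
F4 to D4
F5 to D5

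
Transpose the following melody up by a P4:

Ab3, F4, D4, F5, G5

Ab3 -> Db4
F4 -> Bb4
D4 -> G4
F5 -> Bb5
G5 -> C6

Db4 Bb4 G4 Bb5 C6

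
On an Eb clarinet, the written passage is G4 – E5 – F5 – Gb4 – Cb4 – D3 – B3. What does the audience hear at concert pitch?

The Eb clarinet sounds a minor third above written, so transpose each written note up a minor third.
G4 becomes Bb4
E5 becomes G5
F5 becomes Ab5
Gb4 becomes Bbb4
Cb4 becomes Ebb4
D3 becomes F3
B3 becomes D4

Bb4 G5 Ab5 Bbb4 Ebb4 F3 D4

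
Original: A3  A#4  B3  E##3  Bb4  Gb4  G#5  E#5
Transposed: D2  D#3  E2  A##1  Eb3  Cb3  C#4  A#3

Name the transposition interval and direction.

down a perfect twelfth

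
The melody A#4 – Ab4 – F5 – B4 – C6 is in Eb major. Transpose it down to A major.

Eb major to A major down is a diminished fifth, so every note moves down by that interval.
A#4 → D##4
Ab4 → D4
F5 → B4
B4 → E#4
C6 → F#5

D##4 D4 B4 E#4 F#5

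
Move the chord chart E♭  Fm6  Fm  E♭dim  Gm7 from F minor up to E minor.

F minor up to E minor is a major seventh; each chord root moves by that interval while the quality stays the same.
E♭: root E♭ up a major seventh → D, giving D.
Fm6: root F up a major seventh → E, giving Em6.
Fm: root F up a major seventh → E, giving Em.
E♭dim: root E♭ up a major seventh → D, giving Ddim.
Gm7: root G up a major seventh → F#, giving F#m7.

D Em6 Em Ddim F#m7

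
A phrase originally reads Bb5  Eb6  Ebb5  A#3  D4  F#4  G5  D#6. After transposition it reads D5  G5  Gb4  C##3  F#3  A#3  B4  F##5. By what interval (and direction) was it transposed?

down a minor sixth

From Bb5 to D5 is 6 letter names — a sixth of some quality.
D5 to Bb5 is 8 semitones, which makes it a minor sixth; the second version is lower, so the direction is down.
Checking another pair — D#6 → F##5 — gives the same interval.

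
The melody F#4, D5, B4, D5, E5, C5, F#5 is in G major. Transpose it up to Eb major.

D5 Bb5 G5 Bb5 C6 Ab5 D6

From G up to Eb is a minor sixth; apply that to each pitch.
F#4 → D5
D5 → Bb5
B4 → G5
D5 → Bb5
E5 → C6
C5 → Ab5
F#5 → D6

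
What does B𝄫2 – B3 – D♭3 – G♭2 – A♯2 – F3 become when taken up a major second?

Cb3 C#4 Eb3 Ab2 B#2 G3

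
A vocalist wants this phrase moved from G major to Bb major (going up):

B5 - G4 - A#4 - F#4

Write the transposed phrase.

G major to Bb major up is a minor third, so every note moves up by that interval.
B5 → D6
G4 → Bb4
A#4 → C#5
F#4 → A4

D6 Bb4 C#5 A4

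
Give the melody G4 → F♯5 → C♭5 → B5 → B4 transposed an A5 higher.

D#5 C##6 G5 F##6 F##5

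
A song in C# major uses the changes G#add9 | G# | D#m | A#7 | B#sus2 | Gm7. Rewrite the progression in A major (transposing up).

C# major up to A major is a minor sixth; each chord root moves by that interval while the quality stays the same.
G#add9: root G# up a minor sixth → E, giving Eadd9.
G#: root G# up a minor sixth → E, giving E.
D#m: root D# up a minor sixth → B, giving Bm.
A#7: root A# up a minor sixth → F#, giving F#7.
B#sus2: root B# up a minor sixth → G#, giving G#sus2.
Gm7: root G up a minor sixth → Eb, giving Ebm7.

Eadd9 E Bm F#7 G#sus2 Ebm7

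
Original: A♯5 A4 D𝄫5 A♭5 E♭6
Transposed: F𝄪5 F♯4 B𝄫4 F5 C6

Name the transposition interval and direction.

Take the first pair: A#5 → F##5. A to F spans 3 letter names, so the interval is some kind of third.
F##5 to A#5 is 3 semitones, which makes it a minor third; the second version is lower, so the direction is down.
Checking another pair — Eb6 → C6 — gives the same interval.

down a minor third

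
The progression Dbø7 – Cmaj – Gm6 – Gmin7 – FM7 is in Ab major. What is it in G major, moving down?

Cø7 Bmaj F#m6 F#min7 EM7

Ab major down to G major is a minor second; each chord root moves by that interval while the quality stays the same.
Dbø7: root Db down a minor second → C, giving Cø7.
Cmaj: root C down a minor second → B, giving Bmaj.
Gm6: root G down a minor second → F#, giving F#m6.
Gmin7: root G down a minor second → F#, giving F#min7.
FM7: root F down a minor second → E, giving EM7.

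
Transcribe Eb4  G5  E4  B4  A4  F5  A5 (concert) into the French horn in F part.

Bb4 D6 B4 F#5 E5 C6 E6

Written C4 sounds as F3 on the French horn in F, so concert pitches are written a perfect fifth up.
Eb4 → Bb4
G5 → D6
E4 → B4
B4 → F#5
A4 → E5
F5 → C6
A5 → E6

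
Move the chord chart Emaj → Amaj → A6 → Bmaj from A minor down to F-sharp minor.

C#maj F#maj F#6 G#maj

A minor down to F-sharp minor is a minor third; each chord root moves by that interval while the quality stays the same.
Emaj: root E down a minor third → C#, giving C#maj.
Amaj: root A down a minor third → F#, giving F#maj.
A6: root A down a minor third → F#, giving F#6.
Bmaj: root B down a minor third → G#, giving G#maj.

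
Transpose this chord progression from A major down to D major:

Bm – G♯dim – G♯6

Em C#dim C#6

A major down to D major is a perfect fifth; each chord root moves by that interval while the quality stays the same.
Bm: root B down a perfect fifth → E, giving Em.
G♯dim: root G♯ down a perfect fifth → C#, giving C#dim.
G♯6: root G♯ down a perfect fifth → C#, giving C#6.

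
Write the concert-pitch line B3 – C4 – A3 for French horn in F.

Written C4 sounds as F3 on the French horn in F, so concert pitches are written a perfect fifth up.
B3 becomes F#4
C4 becomes G4
A3 becomes E4

F#4 G4 E4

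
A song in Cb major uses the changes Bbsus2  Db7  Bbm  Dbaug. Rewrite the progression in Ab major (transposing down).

Gsus2 Bb7 Gm Bbaug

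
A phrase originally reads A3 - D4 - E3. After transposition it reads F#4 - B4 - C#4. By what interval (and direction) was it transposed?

up a major sixth

Take the first pair: A3 → F#4. A to F spans 6 letter names, so the interval is some kind of sixth.
A3 to F#4 is 9 semitones, which makes it a major sixth; the second version is higher, so the direction is up.
Checking another pair — E3 → C#4 — gives the same interval.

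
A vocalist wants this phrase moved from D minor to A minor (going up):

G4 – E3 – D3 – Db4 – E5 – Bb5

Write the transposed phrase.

D5 B3 A3 Ab4 B5 F6

D minor to A minor up is a perfect fifth, so every note moves up by that interval.
G4 gives D5
E3 gives B3
D3 gives A3
Db4 gives Ab4
E5 gives B5
Bb5 gives F6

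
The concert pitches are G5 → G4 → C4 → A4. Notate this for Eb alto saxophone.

The Eb alto saxophone sounds a major sixth below written, so the written part must be a major sixth above concert — transpose each note up.
G5 -> E6
G4 -> E5
C4 -> A4
A4 -> F#5

E6 E5 A4 F#5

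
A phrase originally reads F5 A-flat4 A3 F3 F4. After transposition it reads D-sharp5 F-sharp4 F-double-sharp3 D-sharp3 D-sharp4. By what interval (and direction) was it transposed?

From F5 to D#5 is 3 letter names — a third of some quality.
D#5 to F5 is 2 semitones, which makes it a diminished third; the second version is lower, so the direction is down.
Checking another pair — F4 → D#4 — gives the same interval.

down a diminished third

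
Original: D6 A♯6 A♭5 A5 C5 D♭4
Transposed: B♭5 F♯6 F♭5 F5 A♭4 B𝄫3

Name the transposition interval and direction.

down a major third

From D6 to Bb5 is 3 letter names — a third of some quality.
Bb5 to D6 is 4 semitones, which makes it a major third; the second version is lower, so the direction is down.
Checking another pair — Db4 → Bbb3 — gives the same interval.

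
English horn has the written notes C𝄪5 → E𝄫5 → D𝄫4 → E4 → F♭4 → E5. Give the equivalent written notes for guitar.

F##5 Abb5 Gbb4 A4 Bbb4 A5

First find concert pitch: the English horn sounds a perfect fifth below written, so C𝄪5 E𝄫5 D𝄫4 E4 F♭4 E5 sounds F##4 Abb4 Gbb3 A3 Bbb3 A4.
Then write for guitar: it sounds a perfect octave below written, so the part must be a perfect octave above concert.
F##4 → F##5
Abb4 → Abb5
Gbb3 → Gbb4
A3 → A4
Bbb3 → Bbb4
A4 → A5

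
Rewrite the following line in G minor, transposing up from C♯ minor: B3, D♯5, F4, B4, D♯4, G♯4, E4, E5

F4 A5 Cb5 F5 A4 D5 Bb4 Bb5

C♯ minor to G minor up is a diminished fifth, so every note moves up by that interval.
B3 to F4
D#5 to A5
F4 to Cb5
B4 to F5
D#4 to A4
G#4 to D5
E4 to Bb4
E5 to Bb5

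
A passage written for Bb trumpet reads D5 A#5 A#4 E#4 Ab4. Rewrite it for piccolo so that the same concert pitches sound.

C4 G#4 G#3 D#3 Gb3

First find concert pitch: the Bb trumpet sounds a major second below written, so D5 A#5 A#4 E#4 Ab4 sounds C5 G#5 G#4 D#4 Gb4.
Then write for piccolo: it sounds a perfect octave above written, so the part must be a perfect octave below concert.
C5 → C4
G#5 → G#4
G#4 → G#3
D#4 → D#3
Gb4 → Gb3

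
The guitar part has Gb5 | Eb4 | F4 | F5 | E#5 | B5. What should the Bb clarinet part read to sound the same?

Ab4 F3 G3 G4 F##4 C#5

First find concert pitch: the guitar sounds a perfect octave below written, so Gb5 Eb4 F4 F5 E#5 B5 sounds Gb4 Eb3 F3 F4 E#4 B4.
Then write for Bb clarinet: it sounds a major second below written, so the part must be a major second above concert.
Gb4 → Ab4
Eb3 → F3
F3 → G3
F4 → G4
E#4 → F##4
B4 → C#5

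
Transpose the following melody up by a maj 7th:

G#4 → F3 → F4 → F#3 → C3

G#4 gives F##5
F3 gives E4
F4 gives E5
F#3 gives E#4
C3 gives B3

F##5 E4 E5 E#4 B3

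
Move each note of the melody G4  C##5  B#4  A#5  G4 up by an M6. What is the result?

E5 A##5 G##5 F##6 E5

G4: a sixth up reaches E, and 9 semitones makes it E5.
A major sixth up from C##5 gives A##5.
B#4 up a major sixth is G##5.
A#5: a sixth up reaches F, and 9 semitones makes it F##6.
G4 up a major sixth is E5.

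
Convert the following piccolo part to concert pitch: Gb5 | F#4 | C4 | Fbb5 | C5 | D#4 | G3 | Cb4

Gb6 F#5 C5 Fbb6 C6 D#5 G4 Cb5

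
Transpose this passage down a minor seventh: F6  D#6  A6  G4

F6: a seventh down reaches G, and 10 semitones makes it G5.
D#6 down a minor seventh is E#5.
A6 down a minor seventh is B5.
G4: a seventh down reaches A, and 10 semitones makes it A3.

G5 E#5 B5 A3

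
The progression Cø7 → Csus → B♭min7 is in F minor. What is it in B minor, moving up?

F minor up to B minor is an augmented fourth; each chord root moves by that interval while the quality stays the same.
Cø7: root C up an augmented fourth → F#, giving F#ø7.
Csus: root C up an augmented fourth → F#, giving F#sus.
B♭min7: root B♭ up an augmented fourth → E, giving Emin7.

F#ø7 F#sus Emin7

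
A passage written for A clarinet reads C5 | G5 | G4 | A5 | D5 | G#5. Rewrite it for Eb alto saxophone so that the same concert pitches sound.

F#5 C#6 C#5 D#6 G#5 C##6

First find concert pitch: the A clarinet sounds a minor third below written, so C5 G5 G4 A5 D5 G#5 sounds A4 E5 E4 F#5 B4 E#5.
Then write for Eb alto saxophone: it sounds a major sixth below written, so the part must be a major sixth above concert.
A4 → F#5
E5 → C#6
E4 → C#5
F#5 → D#6
B4 → G#5
E#5 → C##6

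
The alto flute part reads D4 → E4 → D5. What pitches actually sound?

A3 B3 A4

The alto flute sounds a perfect fourth below written, so transpose each written note down a perfect fourth.
D4 -> A3
E4 -> B3
D5 -> A4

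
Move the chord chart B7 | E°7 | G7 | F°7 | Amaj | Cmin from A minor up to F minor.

A minor up to F minor is a minor sixth; each chord root moves by that interval while the quality stays the same.
B7: root B up a minor sixth → G, giving G7.
E°7: root E up a minor sixth → C, giving C°7.
G7: root G up a minor sixth → Eb, giving Eb7.
F°7: root F up a minor sixth → Db, giving Db°7.
Amaj: root A up a minor sixth → F, giving Fmaj.
Cmin: root C up a minor sixth → Ab, giving Abmin.

G7 C°7 Eb7 Db°7 Fmaj Abmin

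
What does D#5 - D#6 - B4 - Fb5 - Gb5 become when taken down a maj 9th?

C#4 C#5 A3 Ebb4 Fb4

D#5 becomes C#4
D#6 becomes C#5
B4 becomes A3
Fb5 becomes Ebb4
Gb5 becomes Fb4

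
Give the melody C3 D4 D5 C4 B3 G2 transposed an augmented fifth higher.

C3 → G#3
D4 → A#4
D5 → A#5
C4 → G#4
B3 → F##4
G2 → D#3

G#3 A#4 A#5 G#4 F##4 D#3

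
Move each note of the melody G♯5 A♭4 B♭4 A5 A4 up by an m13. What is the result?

G#5 to E7
Ab4 to Fb6
Bb4 to Gb6
A5 to F7
A4 to F6

E7 Fb6 Gb6 F7 F6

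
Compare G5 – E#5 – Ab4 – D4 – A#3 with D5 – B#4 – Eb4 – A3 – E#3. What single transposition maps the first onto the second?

Take the first pair: G5 → D5. G to D spans 4 letter names, so the interval is some kind of fourth.
D5 to G5 is 5 semitones, which makes it a perfect fourth; the second version is lower, so the direction is down.
Checking another pair — A#3 → E#3 — gives the same interval.

down a perfect fourth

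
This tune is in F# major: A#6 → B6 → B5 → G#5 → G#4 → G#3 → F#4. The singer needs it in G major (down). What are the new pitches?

B5 C6 C5 A4 A3 A2 G3

From F# down to G is a major seventh; apply that to each pitch.
A#6 -> B5
B6 -> C6
B5 -> C5
G#5 -> A4
G#4 -> A3
G#3 -> A2
F#4 -> G3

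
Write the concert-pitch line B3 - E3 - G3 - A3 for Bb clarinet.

The Bb clarinet sounds a major second below written, so the written part must be a major second above concert — transpose each note up.
B3 -> C#4
E3 -> F#3
G3 -> A3
A3 -> B3

C#4 F#3 A3 B3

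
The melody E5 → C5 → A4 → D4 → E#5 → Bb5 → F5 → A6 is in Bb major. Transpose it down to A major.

D#5 B4 G#4 C#4 D##5 A5 E5 G#6

From Bb down to A is a minor second; apply that to each pitch.
E5 -> D#5
C5 -> B4
A4 -> G#4
D4 -> C#4
E#5 -> D##5
Bb5 -> A5
F5 -> E5
A6 -> G#6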